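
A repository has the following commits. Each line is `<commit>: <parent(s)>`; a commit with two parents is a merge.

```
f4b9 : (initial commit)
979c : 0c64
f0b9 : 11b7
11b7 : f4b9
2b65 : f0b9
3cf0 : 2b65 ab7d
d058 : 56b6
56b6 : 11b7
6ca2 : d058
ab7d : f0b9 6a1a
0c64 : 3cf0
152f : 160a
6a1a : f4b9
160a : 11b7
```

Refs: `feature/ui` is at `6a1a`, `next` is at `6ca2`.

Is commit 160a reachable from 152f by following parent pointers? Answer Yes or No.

Yes

Ancestors of 152f (commits reachable by following parents): {11b7, 152f, 160a, f4b9}.
160a is in that set, so it is an ancestor of 152f.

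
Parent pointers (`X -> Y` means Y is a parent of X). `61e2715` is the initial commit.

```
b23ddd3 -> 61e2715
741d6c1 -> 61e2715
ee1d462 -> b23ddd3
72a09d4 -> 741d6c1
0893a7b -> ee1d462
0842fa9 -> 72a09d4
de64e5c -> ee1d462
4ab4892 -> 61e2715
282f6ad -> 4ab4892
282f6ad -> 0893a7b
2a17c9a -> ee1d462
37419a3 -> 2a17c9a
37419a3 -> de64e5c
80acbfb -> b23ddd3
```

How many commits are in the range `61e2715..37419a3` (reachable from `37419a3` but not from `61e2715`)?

5

Reachable from 37419a3: {2a17c9a, 37419a3, 61e2715, b23ddd3, de64e5c, ee1d462}.
Reachable from 61e2715: {61e2715}.
In 37419a3's history but not 61e2715's: {2a17c9a, 37419a3, b23ddd3, de64e5c, ee1d462} — 5 commits.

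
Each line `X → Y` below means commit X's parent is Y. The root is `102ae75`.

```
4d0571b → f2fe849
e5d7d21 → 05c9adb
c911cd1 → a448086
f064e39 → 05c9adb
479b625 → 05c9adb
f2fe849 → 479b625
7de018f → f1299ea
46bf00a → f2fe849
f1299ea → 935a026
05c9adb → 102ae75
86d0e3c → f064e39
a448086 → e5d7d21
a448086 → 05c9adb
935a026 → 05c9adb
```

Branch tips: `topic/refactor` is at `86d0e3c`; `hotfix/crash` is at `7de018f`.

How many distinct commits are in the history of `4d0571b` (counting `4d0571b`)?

Walking parent pointers from 4d0571b: reachable set = {05c9adb, 102ae75, 479b625, 4d0571b, f2fe849}.
That is 5 commits.

5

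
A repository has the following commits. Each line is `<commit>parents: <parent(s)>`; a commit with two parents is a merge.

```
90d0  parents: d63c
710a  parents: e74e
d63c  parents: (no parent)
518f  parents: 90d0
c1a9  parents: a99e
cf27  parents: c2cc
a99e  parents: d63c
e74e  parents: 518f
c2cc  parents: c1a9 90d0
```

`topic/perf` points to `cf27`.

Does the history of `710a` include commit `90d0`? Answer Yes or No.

Ancestors of 710a (commits reachable by following parents): {518f, 710a, 90d0, d63c, e74e}.
90d0 is in that set, so it is an ancestor of 710a.

Yes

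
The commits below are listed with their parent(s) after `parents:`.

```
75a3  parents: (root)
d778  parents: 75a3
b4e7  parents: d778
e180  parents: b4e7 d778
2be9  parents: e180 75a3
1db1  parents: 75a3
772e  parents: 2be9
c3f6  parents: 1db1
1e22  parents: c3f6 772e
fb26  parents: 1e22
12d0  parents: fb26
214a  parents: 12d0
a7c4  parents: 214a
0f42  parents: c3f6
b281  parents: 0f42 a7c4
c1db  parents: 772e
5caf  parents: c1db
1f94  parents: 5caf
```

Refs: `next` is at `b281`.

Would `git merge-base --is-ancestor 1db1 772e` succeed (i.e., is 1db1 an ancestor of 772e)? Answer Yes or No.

No

Ancestors of 772e: {2be9, 75a3, 772e, b4e7, d778, e180}.
1db1 is not in that set, so it is not an ancestor of 772e.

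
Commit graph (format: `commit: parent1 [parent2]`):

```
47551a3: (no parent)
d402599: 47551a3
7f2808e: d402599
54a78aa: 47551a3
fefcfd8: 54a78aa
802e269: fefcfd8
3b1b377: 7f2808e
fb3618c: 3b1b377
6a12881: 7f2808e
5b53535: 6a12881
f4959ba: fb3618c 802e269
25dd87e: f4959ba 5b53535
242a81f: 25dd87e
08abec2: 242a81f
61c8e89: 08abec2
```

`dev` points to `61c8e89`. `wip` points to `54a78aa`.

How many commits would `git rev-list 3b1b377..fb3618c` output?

Reachable from fb3618c: {3b1b377, 47551a3, 7f2808e, d402599, fb3618c}.
Reachable from 3b1b377: {3b1b377, 47551a3, 7f2808e, d402599}.
In fb3618c's history but not 3b1b377's: {fb3618c} — 1 commit.

1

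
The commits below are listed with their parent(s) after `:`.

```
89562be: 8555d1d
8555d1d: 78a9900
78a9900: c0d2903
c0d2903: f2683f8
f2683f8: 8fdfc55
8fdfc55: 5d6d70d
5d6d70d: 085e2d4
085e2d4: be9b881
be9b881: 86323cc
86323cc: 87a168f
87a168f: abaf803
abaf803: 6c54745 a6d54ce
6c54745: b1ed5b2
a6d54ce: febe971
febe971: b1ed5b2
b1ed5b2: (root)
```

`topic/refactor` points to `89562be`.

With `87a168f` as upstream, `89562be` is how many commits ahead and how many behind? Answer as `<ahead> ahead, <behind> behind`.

Reachable from 89562be: {085e2d4, 5d6d70d, 6c54745, 78a9900, 8555d1d, 86323cc, 87a168f, 89562be, 8fdfc55, a6d54ce, abaf803, b1ed5b2, be9b881, c0d2903, f2683f8, febe971}.
Reachable from 87a168f: {6c54745, 87a168f, a6d54ce, abaf803, b1ed5b2, febe971}.
Only in 89562be's history (ahead): {085e2d4, 5d6d70d, 78a9900, 8555d1d, 86323cc, 89562be, 8fdfc55, be9b881, c0d2903, f2683f8} — 10.
Only in 87a168f's history (behind): {} — 0.

10 ahead, 0 behind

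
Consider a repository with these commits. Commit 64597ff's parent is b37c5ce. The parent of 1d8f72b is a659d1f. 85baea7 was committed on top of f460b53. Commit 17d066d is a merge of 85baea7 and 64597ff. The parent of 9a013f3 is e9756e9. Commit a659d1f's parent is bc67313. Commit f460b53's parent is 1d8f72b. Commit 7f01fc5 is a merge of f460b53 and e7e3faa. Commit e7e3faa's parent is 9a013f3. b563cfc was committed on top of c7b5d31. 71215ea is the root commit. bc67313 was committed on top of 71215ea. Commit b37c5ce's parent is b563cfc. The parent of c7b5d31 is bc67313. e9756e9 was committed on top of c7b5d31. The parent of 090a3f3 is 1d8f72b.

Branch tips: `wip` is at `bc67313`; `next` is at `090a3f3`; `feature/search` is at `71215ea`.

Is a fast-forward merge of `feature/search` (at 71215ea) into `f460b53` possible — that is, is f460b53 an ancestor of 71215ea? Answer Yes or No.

A fast-forward from f460b53 to 71215ea is possible iff f460b53 is an ancestor of 71215ea.
Ancestors of 71215ea: {71215ea}.
f460b53 is not among them, so fast-forward is not possible.

No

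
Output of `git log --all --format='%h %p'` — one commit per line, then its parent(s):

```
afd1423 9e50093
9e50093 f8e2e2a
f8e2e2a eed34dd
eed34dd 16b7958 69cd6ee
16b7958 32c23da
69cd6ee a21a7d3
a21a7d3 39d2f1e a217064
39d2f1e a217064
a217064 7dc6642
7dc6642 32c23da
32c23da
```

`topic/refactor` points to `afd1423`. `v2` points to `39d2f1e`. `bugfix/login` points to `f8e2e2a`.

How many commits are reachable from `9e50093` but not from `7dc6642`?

Reachable from 9e50093: {16b7958, 32c23da, 39d2f1e, 69cd6ee, 7dc6642, 9e50093, a217064, a21a7d3, eed34dd, f8e2e2a}.
Reachable from 7dc6642: {32c23da, 7dc6642}.
In 9e50093's history but not 7dc6642's: {16b7958, 39d2f1e, 69cd6ee, 9e50093, a217064, a21a7d3, eed34dd, f8e2e2a} — 8 commits.

8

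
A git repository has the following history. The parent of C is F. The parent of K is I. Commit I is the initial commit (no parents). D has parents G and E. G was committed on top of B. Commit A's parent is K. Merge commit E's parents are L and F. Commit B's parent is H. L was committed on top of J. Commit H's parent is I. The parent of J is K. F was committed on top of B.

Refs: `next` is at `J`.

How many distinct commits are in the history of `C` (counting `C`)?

5

Walking parent pointers from C: reachable set = {B, C, F, H, I}.
That is 5 commits.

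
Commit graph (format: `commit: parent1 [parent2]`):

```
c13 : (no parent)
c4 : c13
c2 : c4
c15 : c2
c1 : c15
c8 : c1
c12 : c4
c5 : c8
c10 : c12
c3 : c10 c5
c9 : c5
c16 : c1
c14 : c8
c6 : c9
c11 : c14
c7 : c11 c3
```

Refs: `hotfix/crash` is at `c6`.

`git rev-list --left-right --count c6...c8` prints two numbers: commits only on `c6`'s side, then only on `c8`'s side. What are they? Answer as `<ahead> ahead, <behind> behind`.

Reachable from c6: {c1, c13, c15, c2, c4, c5, c6, c8, c9}.
Reachable from c8: {c1, c13, c15, c2, c4, c8}.
Only in c6's history (ahead): {c5, c6, c9} — 3.
Only in c8's history (behind): {} — 0.

3 ahead, 0 behind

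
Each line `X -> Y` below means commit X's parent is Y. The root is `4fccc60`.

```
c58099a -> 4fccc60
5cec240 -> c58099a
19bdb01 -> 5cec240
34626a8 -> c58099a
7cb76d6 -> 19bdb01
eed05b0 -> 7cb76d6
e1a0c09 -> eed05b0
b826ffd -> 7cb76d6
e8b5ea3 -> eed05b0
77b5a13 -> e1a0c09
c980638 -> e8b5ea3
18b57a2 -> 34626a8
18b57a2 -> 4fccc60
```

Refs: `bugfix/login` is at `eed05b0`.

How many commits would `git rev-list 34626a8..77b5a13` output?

6

Reachable from 77b5a13: {19bdb01, 4fccc60, 5cec240, 77b5a13, 7cb76d6, c58099a, e1a0c09, eed05b0}.
Reachable from 34626a8: {34626a8, 4fccc60, c58099a}.
In 77b5a13's history but not 34626a8's: {19bdb01, 5cec240, 77b5a13, 7cb76d6, e1a0c09, eed05b0} — 6 commits.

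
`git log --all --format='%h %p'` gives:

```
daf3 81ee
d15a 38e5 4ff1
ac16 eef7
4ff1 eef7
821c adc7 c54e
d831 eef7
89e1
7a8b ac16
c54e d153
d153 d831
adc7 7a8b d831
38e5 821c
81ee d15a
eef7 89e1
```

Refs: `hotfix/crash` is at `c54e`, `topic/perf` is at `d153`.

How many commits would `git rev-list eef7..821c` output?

Reachable from 821c: {7a8b, 821c, 89e1, ac16, adc7, c54e, d153, d831, eef7}.
Reachable from eef7: {89e1, eef7}.
In 821c's history but not eef7's: {7a8b, 821c, ac16, adc7, c54e, d153, d831} — 7 commits.

7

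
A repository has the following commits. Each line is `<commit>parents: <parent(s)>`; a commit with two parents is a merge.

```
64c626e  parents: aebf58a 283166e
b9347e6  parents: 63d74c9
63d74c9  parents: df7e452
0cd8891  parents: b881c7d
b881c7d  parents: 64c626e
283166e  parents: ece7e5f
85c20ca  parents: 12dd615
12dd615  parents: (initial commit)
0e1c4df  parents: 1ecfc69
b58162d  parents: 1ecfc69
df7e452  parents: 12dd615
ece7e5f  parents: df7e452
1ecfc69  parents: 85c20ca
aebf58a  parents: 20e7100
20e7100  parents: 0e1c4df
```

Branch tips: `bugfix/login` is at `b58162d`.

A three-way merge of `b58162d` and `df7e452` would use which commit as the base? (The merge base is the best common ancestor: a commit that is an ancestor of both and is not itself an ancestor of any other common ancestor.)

Ancestors of b58162d: {12dd615, 1ecfc69, 85c20ca, b58162d}.
Ancestors of df7e452: {12dd615, df7e452}.
Common ancestors: {12dd615}.
The only common ancestor is 12dd615, so it is the merge base.

12dd615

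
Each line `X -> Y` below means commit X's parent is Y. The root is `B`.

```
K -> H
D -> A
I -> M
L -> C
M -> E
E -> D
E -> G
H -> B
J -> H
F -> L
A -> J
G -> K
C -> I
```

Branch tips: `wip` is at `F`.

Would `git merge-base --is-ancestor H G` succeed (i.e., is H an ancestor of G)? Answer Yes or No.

Ancestors of G (commits reachable by following parents): {B, G, H, K}.
H is in that set, so it is an ancestor of G.

Yes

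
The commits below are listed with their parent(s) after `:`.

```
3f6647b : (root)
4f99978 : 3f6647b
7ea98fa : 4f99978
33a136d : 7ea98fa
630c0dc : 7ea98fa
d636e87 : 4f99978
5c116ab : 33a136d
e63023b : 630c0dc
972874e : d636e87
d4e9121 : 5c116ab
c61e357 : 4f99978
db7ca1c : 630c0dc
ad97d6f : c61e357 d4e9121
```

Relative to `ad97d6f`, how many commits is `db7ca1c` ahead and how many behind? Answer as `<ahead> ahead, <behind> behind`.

Reachable from db7ca1c: {3f6647b, 4f99978, 630c0dc, 7ea98fa, db7ca1c}.
Reachable from ad97d6f: {33a136d, 3f6647b, 4f99978, 5c116ab, 7ea98fa, ad97d6f, c61e357, d4e9121}.
Only in db7ca1c's history (ahead): {630c0dc, db7ca1c} — 2.
Only in ad97d6f's history (behind): {33a136d, 5c116ab, ad97d6f, c61e357, d4e9121} — 5.

2 ahead, 5 behind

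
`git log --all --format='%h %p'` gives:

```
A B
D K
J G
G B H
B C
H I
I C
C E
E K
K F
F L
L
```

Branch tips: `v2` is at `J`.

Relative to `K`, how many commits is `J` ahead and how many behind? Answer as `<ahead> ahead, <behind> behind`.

7 ahead, 0 behind

Reachable from J: {B, C, E, F, G, H, I, J, K, L}.
Reachable from K: {F, K, L}.
Only in J's history (ahead): {B, C, E, G, H, I, J} — 7.
Only in K's history (behind): {} — 0.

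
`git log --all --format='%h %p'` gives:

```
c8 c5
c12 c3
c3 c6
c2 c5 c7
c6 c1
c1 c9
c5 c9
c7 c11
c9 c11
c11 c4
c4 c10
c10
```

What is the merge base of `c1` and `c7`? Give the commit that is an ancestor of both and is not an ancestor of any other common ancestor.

Ancestors of c1: {c1, c10, c11, c4, c9}.
Ancestors of c7: {c10, c11, c4, c7}.
Common ancestors: {c10, c11, c4}.
Among these, c11 is not an ancestor of any other common ancestor — it is the merge base.

c11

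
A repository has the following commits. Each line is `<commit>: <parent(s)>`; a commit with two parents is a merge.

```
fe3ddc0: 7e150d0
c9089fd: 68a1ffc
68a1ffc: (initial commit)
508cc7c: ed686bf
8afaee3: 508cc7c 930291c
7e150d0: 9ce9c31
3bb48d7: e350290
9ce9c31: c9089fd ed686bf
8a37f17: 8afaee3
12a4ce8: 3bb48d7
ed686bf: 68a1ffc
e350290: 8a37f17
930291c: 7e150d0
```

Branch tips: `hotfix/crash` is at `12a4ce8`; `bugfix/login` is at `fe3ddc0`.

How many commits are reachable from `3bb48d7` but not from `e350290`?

1

Reachable from 3bb48d7: {3bb48d7, 508cc7c, 68a1ffc, 7e150d0, 8a37f17, 8afaee3, 930291c, 9ce9c31, c9089fd, e350290, ed686bf}.
Reachable from e350290: {508cc7c, 68a1ffc, 7e150d0, 8a37f17, 8afaee3, 930291c, 9ce9c31, c9089fd, e350290, ed686bf}.
In 3bb48d7's history but not e350290's: {3bb48d7} — 1 commit.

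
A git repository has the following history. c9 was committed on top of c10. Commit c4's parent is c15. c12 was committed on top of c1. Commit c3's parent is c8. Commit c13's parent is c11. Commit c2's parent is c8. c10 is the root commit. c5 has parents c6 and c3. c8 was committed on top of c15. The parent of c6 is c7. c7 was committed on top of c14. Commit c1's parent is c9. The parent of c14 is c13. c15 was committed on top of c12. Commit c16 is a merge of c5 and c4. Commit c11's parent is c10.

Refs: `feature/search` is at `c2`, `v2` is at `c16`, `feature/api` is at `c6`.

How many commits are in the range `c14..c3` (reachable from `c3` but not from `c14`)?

6

Reachable from c3: {c1, c10, c12, c15, c3, c8, c9}.
Reachable from c14: {c10, c11, c13, c14}.
In c3's history but not c14's: {c1, c12, c15, c3, c8, c9} — 6 commits.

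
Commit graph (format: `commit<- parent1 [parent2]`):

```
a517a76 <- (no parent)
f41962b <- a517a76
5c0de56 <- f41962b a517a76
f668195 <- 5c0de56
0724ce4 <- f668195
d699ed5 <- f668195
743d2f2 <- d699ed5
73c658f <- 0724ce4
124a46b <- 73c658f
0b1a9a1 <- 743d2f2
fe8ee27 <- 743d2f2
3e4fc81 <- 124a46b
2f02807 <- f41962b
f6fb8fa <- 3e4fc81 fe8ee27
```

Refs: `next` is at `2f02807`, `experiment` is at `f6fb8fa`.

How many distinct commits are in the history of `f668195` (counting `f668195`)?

Walking parent pointers from f668195: reachable set = {5c0de56, a517a76, f41962b, f668195}.
That is 4 commits.

4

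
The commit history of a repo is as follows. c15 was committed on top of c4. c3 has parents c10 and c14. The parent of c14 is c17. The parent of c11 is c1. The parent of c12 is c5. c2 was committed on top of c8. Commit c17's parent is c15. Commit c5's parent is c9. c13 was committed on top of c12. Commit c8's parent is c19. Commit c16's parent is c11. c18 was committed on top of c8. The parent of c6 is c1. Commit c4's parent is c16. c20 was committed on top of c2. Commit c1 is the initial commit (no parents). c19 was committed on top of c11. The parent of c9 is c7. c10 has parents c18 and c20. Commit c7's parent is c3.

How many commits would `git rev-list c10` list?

8

Walking parent pointers from c10: reachable set = {c1, c10, c11, c18, c19, c2, c20, c8}.
That is 8 commits.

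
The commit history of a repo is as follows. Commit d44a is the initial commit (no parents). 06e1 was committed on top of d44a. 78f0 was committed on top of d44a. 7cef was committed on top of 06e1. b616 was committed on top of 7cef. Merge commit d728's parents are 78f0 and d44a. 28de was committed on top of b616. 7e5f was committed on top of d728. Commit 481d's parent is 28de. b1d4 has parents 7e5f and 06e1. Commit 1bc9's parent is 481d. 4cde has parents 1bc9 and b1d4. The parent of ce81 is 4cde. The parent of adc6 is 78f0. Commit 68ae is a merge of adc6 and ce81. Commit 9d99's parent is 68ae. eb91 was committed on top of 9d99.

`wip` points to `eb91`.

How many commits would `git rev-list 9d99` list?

Walking parent pointers from 9d99: reachable set = {06e1, 1bc9, 28de, 481d, 4cde, 68ae, 78f0, 7cef, 7e5f, 9d99, adc6, b1d4, b616, ce81, d44a, d728}.
That is 16 commits.

16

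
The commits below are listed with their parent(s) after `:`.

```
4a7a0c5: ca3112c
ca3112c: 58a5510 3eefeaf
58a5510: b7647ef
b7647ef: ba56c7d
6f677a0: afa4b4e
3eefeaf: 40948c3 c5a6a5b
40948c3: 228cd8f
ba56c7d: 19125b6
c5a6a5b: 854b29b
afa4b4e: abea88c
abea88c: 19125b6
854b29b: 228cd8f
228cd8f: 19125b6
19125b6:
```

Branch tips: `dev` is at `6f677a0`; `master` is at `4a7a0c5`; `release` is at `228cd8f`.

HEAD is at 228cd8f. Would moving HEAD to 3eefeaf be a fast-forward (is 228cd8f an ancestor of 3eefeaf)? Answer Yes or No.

A fast-forward from 228cd8f to 3eefeaf is possible iff 228cd8f is an ancestor of 3eefeaf.
Ancestors of 3eefeaf: {19125b6, 228cd8f, 3eefeaf, 40948c3, 854b29b, c5a6a5b}.
228cd8f is among them, so fast-forward is possible.

Yes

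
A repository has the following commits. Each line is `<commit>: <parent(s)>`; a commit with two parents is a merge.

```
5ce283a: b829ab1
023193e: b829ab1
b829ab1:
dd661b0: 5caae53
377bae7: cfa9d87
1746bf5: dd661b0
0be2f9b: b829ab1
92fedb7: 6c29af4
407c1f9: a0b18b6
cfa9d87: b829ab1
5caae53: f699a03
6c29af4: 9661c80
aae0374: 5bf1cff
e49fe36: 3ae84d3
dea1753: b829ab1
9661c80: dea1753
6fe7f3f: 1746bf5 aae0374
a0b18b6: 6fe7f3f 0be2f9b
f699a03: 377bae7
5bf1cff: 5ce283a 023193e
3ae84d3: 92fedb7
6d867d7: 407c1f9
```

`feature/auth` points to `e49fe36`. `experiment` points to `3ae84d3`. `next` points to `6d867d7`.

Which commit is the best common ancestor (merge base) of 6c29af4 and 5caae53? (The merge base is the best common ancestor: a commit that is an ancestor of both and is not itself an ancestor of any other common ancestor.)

Ancestors of 6c29af4: {6c29af4, 9661c80, b829ab1, dea1753}.
Ancestors of 5caae53: {377bae7, 5caae53, b829ab1, cfa9d87, f699a03}.
Common ancestors: {b829ab1}.
The only common ancestor is b829ab1, so it is the merge base.

b829ab1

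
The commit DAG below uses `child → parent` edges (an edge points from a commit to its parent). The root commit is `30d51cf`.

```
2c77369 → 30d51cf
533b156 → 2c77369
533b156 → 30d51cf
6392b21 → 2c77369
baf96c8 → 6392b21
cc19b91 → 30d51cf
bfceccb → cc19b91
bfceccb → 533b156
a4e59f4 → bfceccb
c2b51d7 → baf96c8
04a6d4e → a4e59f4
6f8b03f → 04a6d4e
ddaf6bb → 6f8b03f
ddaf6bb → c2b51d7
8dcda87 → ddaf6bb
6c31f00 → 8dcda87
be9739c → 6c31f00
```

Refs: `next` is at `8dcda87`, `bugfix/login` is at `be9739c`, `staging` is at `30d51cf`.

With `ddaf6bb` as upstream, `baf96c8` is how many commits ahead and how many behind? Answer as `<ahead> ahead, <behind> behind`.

0 ahead, 8 behind

Reachable from baf96c8: {2c77369, 30d51cf, 6392b21, baf96c8}.
Reachable from ddaf6bb: {04a6d4e, 2c77369, 30d51cf, 533b156, 6392b21, 6f8b03f, a4e59f4, baf96c8, bfceccb, c2b51d7, cc19b91, ddaf6bb}.
Only in baf96c8's history (ahead): {} — 0.
Only in ddaf6bb's history (behind): {04a6d4e, 533b156, 6f8b03f, a4e59f4, bfceccb, c2b51d7, cc19b91, ddaf6bb} — 8.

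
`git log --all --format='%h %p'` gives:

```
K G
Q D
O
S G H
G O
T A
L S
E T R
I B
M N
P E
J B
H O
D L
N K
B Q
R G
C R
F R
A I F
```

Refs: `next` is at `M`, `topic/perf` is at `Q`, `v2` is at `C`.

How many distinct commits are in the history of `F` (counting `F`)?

4

Walking parent pointers from F: reachable set = {F, G, O, R}.
That is 4 commits.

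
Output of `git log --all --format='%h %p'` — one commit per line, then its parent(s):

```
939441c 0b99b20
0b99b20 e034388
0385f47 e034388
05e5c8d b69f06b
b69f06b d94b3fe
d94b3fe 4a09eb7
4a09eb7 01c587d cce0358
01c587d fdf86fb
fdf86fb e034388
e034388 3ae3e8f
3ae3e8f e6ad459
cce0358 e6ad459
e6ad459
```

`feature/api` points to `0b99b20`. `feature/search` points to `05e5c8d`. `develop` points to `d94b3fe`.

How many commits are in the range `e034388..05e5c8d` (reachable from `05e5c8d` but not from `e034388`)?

Reachable from 05e5c8d: {01c587d, 05e5c8d, 3ae3e8f, 4a09eb7, b69f06b, cce0358, d94b3fe, e034388, e6ad459, fdf86fb}.
Reachable from e034388: {3ae3e8f, e034388, e6ad459}.
In 05e5c8d's history but not e034388's: {01c587d, 05e5c8d, 4a09eb7, b69f06b, cce0358, d94b3fe, fdf86fb} — 7 commits.

7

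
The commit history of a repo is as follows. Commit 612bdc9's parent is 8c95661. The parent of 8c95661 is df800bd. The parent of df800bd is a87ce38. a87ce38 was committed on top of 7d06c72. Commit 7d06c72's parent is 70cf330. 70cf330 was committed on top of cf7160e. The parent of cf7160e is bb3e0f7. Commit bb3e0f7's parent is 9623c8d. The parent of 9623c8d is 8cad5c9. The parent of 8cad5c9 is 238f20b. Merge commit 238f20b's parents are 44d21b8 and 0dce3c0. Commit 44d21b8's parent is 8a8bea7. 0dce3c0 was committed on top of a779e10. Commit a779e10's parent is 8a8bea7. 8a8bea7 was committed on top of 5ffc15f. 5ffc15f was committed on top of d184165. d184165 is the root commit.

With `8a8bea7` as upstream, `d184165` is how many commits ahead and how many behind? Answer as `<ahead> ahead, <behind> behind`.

0 ahead, 2 behind

Reachable from d184165: {d184165}.
Reachable from 8a8bea7: {5ffc15f, 8a8bea7, d184165}.
Only in d184165's history (ahead): {} — 0.
Only in 8a8bea7's history (behind): {5ffc15f, 8a8bea7} — 2.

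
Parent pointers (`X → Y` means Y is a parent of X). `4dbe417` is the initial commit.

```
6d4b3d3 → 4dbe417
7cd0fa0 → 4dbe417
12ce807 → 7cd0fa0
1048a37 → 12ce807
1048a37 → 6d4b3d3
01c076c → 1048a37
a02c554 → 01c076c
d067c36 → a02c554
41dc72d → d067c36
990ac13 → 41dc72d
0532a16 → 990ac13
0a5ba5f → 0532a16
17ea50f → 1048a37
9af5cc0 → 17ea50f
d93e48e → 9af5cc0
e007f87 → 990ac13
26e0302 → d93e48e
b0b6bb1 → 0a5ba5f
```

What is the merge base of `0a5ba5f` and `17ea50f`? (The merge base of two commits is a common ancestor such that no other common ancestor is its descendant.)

1048a37

Ancestors of 0a5ba5f: {01c076c, 0532a16, 0a5ba5f, 1048a37, 12ce807, 41dc72d, 4dbe417, 6d4b3d3, 7cd0fa0, 990ac13, a02c554, d067c36}.
Ancestors of 17ea50f: {1048a37, 12ce807, 17ea50f, 4dbe417, 6d4b3d3, 7cd0fa0}.
Common ancestors: {1048a37, 12ce807, 4dbe417, 6d4b3d3, 7cd0fa0}.
Among these, 1048a37 is not an ancestor of any other common ancestor — it is the merge base.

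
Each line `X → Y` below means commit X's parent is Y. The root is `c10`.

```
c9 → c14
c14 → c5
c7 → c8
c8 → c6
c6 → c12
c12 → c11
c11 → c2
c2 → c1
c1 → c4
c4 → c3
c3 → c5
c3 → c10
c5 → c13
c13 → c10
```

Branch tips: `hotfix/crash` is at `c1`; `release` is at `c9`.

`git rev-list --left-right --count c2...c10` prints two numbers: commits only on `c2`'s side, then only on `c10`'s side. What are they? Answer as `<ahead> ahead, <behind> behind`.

6 ahead, 0 behind

Reachable from c2: {c1, c10, c13, c2, c3, c4, c5}.
Reachable from c10: {c10}.
Only in c2's history (ahead): {c1, c13, c2, c3, c4, c5} — 6.
Only in c10's history (behind): {} — 0.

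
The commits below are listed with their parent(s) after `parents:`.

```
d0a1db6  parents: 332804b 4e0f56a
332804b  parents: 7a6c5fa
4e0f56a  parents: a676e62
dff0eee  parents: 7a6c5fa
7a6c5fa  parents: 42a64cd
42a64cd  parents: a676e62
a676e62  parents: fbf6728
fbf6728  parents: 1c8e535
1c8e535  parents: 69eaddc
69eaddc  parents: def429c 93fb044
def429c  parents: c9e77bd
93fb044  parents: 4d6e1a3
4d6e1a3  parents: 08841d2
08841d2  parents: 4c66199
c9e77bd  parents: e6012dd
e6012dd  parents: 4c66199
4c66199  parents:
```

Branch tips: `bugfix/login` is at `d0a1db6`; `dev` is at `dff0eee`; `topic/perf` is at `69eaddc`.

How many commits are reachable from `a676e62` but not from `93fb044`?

Reachable from a676e62: {08841d2, 1c8e535, 4c66199, 4d6e1a3, 69eaddc, 93fb044, a676e62, c9e77bd, def429c, e6012dd, fbf6728}.
Reachable from 93fb044: {08841d2, 4c66199, 4d6e1a3, 93fb044}.
In a676e62's history but not 93fb044's: {1c8e535, 69eaddc, a676e62, c9e77bd, def429c, e6012dd, fbf6728} — 7 commits.

7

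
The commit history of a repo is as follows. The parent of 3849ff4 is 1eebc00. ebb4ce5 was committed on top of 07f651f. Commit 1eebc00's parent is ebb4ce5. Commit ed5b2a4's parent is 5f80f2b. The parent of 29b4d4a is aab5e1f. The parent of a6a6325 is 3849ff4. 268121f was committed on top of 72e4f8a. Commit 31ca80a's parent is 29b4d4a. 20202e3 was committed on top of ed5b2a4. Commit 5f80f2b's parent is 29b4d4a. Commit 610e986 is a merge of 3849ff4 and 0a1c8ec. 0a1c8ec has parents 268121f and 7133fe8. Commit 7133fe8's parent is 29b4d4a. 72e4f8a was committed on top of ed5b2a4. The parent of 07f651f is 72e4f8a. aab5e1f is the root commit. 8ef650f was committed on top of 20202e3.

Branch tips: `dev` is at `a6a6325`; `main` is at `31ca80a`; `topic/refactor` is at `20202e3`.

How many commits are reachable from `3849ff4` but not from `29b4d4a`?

Reachable from 3849ff4: {07f651f, 1eebc00, 29b4d4a, 3849ff4, 5f80f2b, 72e4f8a, aab5e1f, ebb4ce5, ed5b2a4}.
Reachable from 29b4d4a: {29b4d4a, aab5e1f}.
In 3849ff4's history but not 29b4d4a's: {07f651f, 1eebc00, 3849ff4, 5f80f2b, 72e4f8a, ebb4ce5, ed5b2a4} — 7 commits.

7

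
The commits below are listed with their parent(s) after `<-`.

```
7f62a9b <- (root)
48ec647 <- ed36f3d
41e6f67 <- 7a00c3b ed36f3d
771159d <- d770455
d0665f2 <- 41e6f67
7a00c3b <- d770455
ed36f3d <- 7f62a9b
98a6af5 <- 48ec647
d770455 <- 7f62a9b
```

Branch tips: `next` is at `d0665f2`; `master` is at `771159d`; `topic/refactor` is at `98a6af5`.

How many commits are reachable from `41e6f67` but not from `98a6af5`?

3

Reachable from 41e6f67: {41e6f67, 7a00c3b, 7f62a9b, d770455, ed36f3d}.
Reachable from 98a6af5: {48ec647, 7f62a9b, 98a6af5, ed36f3d}.
In 41e6f67's history but not 98a6af5's: {41e6f67, 7a00c3b, d770455} — 3 commits.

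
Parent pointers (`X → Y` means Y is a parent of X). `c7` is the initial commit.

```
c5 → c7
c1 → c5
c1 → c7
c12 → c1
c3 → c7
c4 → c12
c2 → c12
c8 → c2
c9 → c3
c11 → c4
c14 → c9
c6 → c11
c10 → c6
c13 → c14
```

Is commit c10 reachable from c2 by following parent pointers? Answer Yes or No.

No

Ancestors of c2: {c1, c12, c2, c5, c7}.
c10 is not in that set, so it is not an ancestor of c2.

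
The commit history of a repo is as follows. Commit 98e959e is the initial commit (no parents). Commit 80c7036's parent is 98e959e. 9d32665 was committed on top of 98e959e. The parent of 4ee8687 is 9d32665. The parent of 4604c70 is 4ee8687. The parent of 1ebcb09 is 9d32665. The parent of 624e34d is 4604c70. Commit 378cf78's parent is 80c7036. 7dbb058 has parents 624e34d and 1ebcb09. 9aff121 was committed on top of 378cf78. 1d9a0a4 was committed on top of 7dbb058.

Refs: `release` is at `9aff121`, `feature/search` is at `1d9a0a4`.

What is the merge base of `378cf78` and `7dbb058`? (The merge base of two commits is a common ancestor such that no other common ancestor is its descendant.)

Ancestors of 378cf78: {378cf78, 80c7036, 98e959e}.
Ancestors of 7dbb058: {1ebcb09, 4604c70, 4ee8687, 624e34d, 7dbb058, 98e959e, 9d32665}.
Common ancestors: {98e959e}.
The only common ancestor is 98e959e, so it is the merge base.

98e959e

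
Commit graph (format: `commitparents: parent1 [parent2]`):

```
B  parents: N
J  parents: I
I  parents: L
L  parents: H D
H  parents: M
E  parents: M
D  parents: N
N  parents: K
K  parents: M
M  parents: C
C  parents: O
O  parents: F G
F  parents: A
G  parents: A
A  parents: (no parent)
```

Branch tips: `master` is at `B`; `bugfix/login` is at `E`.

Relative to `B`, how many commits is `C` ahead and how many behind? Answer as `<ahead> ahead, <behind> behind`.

0 ahead, 4 behind

Reachable from C: {A, C, F, G, O}.
Reachable from B: {A, B, C, F, G, K, M, N, O}.
Only in C's history (ahead): {} — 0.
Only in B's history (behind): {B, K, M, N} — 4.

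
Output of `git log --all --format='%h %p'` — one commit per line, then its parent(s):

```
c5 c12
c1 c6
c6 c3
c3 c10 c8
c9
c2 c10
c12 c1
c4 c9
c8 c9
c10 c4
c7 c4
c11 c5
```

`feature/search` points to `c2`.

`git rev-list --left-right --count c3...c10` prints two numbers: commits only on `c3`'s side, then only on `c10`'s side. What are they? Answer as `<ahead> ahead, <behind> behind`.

2 ahead, 0 behind

Reachable from c3: {c10, c3, c4, c8, c9}.
Reachable from c10: {c10, c4, c9}.
Only in c3's history (ahead): {c3, c8} — 2.
Only in c10's history (behind): {} — 0.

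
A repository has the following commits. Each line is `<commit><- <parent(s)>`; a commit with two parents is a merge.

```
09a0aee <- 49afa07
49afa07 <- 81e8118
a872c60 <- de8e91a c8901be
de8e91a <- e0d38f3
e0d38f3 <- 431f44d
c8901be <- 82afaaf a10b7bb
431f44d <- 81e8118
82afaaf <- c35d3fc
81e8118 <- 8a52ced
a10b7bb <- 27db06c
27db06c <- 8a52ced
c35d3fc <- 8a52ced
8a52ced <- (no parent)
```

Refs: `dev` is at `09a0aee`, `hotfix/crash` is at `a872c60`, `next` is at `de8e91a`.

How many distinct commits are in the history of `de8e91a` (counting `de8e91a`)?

5

Walking parent pointers from de8e91a: reachable set = {431f44d, 81e8118, 8a52ced, de8e91a, e0d38f3}.
That is 5 commits.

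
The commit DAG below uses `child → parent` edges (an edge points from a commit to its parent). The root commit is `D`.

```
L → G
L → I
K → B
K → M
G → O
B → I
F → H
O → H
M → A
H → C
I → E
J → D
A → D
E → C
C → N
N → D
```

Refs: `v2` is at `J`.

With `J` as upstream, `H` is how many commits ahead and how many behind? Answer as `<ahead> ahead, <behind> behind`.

Reachable from H: {C, D, H, N}.
Reachable from J: {D, J}.
Only in H's history (ahead): {C, H, N} — 3.
Only in J's history (behind): {J} — 1.

3 ahead, 1 behind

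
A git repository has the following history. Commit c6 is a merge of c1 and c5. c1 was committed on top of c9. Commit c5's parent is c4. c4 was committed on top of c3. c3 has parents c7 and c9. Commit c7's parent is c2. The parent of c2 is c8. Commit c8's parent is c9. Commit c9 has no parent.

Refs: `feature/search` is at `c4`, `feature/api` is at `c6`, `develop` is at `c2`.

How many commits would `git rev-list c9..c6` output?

Reachable from c6: {c1, c2, c3, c4, c5, c6, c7, c8, c9}.
Reachable from c9: {c9}.
In c6's history but not c9's: {c1, c2, c3, c4, c5, c6, c7, c8} — 8 commits.

8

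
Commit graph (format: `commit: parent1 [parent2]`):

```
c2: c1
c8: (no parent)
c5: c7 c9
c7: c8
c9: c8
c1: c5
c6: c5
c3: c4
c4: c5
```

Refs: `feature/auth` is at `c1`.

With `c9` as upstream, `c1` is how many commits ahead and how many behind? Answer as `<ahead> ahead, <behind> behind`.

Reachable from c1: {c1, c5, c7, c8, c9}.
Reachable from c9: {c8, c9}.
Only in c1's history (ahead): {c1, c5, c7} — 3.
Only in c9's history (behind): {} — 0.

3 ahead, 0 behind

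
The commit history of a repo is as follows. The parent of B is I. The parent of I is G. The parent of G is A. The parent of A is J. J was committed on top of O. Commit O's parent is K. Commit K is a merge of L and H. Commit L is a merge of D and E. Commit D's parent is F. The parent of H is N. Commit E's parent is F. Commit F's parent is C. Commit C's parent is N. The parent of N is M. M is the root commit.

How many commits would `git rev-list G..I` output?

1

Reachable from I: {A, C, D, E, F, G, H, I, J, K, L, M, N, O}.
Reachable from G: {A, C, D, E, F, G, H, J, K, L, M, N, O}.
In I's history but not G's: {I} — 1 commit.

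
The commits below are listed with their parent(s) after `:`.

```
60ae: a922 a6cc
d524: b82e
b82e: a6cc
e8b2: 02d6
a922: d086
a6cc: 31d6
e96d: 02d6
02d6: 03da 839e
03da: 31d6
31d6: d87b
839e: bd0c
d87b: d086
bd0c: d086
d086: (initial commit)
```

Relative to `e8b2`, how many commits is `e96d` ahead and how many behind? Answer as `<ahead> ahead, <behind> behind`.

Reachable from e96d: {02d6, 03da, 31d6, 839e, bd0c, d086, d87b, e96d}.
Reachable from e8b2: {02d6, 03da, 31d6, 839e, bd0c, d086, d87b, e8b2}.
Only in e96d's history (ahead): {e96d} — 1.
Only in e8b2's history (behind): {e8b2} — 1.

1 ahead, 1 behind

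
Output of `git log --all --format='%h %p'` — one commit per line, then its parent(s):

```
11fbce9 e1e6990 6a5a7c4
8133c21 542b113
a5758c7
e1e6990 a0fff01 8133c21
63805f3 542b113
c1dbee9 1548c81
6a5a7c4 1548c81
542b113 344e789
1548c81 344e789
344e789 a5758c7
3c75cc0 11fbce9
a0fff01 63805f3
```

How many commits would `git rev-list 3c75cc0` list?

11

Walking parent pointers from 3c75cc0: reachable set = {11fbce9, 1548c81, 344e789, 3c75cc0, 542b113, 63805f3, 6a5a7c4, 8133c21, a0fff01, a5758c7, e1e6990}.
That is 11 commits.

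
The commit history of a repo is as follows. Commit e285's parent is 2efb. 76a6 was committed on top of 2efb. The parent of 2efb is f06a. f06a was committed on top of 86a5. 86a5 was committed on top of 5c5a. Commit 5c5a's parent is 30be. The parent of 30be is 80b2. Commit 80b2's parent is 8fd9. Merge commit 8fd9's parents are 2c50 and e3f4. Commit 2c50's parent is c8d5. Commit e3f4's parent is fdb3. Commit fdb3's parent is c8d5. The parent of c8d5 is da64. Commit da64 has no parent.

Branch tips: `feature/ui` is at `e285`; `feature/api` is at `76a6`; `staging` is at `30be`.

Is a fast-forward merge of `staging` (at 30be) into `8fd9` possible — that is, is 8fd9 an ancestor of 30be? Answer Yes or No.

Yes

A fast-forward from 8fd9 to 30be is possible iff 8fd9 is an ancestor of 30be.
Ancestors of 30be: {2c50, 30be, 80b2, 8fd9, c8d5, da64, e3f4, fdb3}.
8fd9 is among them, so fast-forward is possible.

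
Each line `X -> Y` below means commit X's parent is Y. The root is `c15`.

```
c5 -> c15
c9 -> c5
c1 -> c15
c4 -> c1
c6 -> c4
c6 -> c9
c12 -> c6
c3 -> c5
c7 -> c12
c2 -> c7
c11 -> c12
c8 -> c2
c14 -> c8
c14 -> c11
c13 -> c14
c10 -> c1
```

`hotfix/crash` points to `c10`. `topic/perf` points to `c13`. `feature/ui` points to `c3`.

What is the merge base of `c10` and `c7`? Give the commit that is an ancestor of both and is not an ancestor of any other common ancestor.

Ancestors of c10: {c1, c10, c15}.
Ancestors of c7: {c1, c12, c15, c4, c5, c6, c7, c9}.
Common ancestors: {c1, c15}.
Among these, c1 is not an ancestor of any other common ancestor — it is the merge base.

c1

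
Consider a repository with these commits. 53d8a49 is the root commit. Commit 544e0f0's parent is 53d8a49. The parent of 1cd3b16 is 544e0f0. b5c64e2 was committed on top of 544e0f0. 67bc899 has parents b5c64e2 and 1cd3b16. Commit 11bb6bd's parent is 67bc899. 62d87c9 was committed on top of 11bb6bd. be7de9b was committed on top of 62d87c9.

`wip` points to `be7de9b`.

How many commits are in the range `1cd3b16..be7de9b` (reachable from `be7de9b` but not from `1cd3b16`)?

Reachable from be7de9b: {11bb6bd, 1cd3b16, 53d8a49, 544e0f0, 62d87c9, 67bc899, b5c64e2, be7de9b}.
Reachable from 1cd3b16: {1cd3b16, 53d8a49, 544e0f0}.
In be7de9b's history but not 1cd3b16's: {11bb6bd, 62d87c9, 67bc899, b5c64e2, be7de9b} — 5 commits.

5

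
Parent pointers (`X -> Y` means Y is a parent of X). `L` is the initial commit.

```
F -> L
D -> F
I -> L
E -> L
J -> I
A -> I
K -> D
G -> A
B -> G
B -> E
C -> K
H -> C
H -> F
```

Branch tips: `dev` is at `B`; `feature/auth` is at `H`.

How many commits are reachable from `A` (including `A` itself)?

Walking parent pointers from A: reachable set = {A, I, L}.
That is 3 commits.

3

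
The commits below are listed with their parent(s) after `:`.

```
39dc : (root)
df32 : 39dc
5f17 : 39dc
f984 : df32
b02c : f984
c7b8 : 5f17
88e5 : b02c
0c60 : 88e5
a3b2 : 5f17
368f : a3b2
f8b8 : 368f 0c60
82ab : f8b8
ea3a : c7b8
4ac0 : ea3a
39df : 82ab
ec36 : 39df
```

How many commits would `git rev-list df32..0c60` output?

4

Reachable from 0c60: {0c60, 39dc, 88e5, b02c, df32, f984}.
Reachable from df32: {39dc, df32}.
In 0c60's history but not df32's: {0c60, 88e5, b02c, f984} — 4 commits.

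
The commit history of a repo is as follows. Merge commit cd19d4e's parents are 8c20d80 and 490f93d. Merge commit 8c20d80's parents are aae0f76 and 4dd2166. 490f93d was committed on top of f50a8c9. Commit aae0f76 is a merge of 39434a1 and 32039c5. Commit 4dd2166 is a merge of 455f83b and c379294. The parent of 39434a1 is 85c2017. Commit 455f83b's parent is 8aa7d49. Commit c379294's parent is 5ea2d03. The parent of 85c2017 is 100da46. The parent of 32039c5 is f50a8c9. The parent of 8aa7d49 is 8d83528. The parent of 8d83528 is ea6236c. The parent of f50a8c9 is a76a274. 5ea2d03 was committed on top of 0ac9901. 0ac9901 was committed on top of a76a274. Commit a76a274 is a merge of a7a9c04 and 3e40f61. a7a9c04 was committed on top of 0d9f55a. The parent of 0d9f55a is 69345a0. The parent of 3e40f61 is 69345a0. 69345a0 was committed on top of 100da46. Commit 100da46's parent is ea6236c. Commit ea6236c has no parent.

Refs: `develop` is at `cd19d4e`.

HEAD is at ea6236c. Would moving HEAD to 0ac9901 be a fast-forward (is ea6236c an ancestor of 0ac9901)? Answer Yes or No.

Yes

A fast-forward from ea6236c to 0ac9901 is possible iff ea6236c is an ancestor of 0ac9901.
Ancestors of 0ac9901: {0ac9901, 0d9f55a, 100da46, 3e40f61, 69345a0, a76a274, a7a9c04, ea6236c}.
ea6236c is among them, so fast-forward is possible.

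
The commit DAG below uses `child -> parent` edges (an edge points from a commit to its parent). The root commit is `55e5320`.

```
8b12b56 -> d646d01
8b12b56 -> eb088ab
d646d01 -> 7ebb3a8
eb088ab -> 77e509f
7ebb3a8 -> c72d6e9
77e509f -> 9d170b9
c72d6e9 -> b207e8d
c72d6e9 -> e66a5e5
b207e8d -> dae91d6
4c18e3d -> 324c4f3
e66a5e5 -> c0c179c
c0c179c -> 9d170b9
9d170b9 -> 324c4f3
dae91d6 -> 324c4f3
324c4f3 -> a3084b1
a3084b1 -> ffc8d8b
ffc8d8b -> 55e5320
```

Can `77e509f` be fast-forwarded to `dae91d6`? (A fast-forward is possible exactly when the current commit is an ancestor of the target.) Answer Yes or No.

A fast-forward from 77e509f to dae91d6 is possible iff 77e509f is an ancestor of dae91d6.
Ancestors of dae91d6: {324c4f3, 55e5320, a3084b1, dae91d6, ffc8d8b}.
77e509f is not among them, so fast-forward is not possible.

No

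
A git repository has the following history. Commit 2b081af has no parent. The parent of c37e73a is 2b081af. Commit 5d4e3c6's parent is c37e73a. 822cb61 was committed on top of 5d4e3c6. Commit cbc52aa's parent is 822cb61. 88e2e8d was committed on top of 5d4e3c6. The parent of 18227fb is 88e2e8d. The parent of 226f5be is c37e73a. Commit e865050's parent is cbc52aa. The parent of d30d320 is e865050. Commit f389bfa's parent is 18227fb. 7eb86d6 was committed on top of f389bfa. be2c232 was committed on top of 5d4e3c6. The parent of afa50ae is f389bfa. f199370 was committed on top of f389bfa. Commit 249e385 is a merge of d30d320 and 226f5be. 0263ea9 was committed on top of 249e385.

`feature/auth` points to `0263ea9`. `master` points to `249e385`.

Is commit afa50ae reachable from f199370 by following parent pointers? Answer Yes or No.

No

Ancestors of f199370: {18227fb, 2b081af, 5d4e3c6, 88e2e8d, c37e73a, f199370, f389bfa}.
afa50ae is not in that set, so it is not an ancestor of f199370.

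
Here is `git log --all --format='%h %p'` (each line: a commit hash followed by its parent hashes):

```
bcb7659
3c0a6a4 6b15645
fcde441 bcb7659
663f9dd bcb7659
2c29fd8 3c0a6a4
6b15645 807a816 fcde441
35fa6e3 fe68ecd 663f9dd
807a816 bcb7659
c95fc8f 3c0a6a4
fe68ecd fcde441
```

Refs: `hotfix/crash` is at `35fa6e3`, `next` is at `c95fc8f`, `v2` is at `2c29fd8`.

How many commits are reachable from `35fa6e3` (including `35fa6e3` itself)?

5

Walking parent pointers from 35fa6e3: reachable set = {35fa6e3, 663f9dd, bcb7659, fcde441, fe68ecd}.
That is 5 commits.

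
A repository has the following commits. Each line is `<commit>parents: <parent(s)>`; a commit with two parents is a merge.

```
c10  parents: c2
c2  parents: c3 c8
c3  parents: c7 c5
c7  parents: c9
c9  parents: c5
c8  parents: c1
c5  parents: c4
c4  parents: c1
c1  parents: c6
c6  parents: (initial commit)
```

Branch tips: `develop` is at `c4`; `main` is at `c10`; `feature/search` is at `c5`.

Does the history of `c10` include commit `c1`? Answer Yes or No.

Ancestors of c10 (commits reachable by following parents): {c1, c10, c2, c3, c4, c5, c6, c7, c8, c9}.
c1 is in that set, so it is an ancestor of c10.

Yes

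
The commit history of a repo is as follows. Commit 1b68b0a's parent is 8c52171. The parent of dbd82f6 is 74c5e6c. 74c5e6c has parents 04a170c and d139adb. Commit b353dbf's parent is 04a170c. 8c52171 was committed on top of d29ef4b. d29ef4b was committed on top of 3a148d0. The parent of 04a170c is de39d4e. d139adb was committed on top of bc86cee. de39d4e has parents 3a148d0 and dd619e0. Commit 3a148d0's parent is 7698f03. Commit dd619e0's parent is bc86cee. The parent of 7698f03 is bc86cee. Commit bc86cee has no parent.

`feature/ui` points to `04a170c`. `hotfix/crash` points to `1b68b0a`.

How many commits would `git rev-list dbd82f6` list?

9

Walking parent pointers from dbd82f6: reachable set = {04a170c, 3a148d0, 74c5e6c, 7698f03, bc86cee, d139adb, dbd82f6, dd619e0, de39d4e}.
That is 9 commits.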